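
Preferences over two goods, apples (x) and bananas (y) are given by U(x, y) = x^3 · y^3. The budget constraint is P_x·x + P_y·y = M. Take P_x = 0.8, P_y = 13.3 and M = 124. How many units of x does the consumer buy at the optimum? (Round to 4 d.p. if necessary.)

x* = 77.5

The MRS is y/x. Set MRS = P_x/P_y.
So 3·P_y·y = 3·P_x·x; combined with the budget, a share 0.5 of income goes to x.
Demand: x*(P_x,P_y,M) = 0.5·M/P_x and y* = 0.5·M/P_y.
At P_x=0.8, P_y=13.3, M=124: x* = 0.5·124/0.8 = 77.5.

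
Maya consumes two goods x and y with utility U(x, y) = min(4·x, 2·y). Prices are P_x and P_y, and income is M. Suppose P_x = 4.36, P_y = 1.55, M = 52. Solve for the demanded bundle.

x* = 6.9705, y* = 13.941

Leontief preferences: the optimum is at the kink where x/2 = y/4, i.e. y = 2·x.
Budget: P_x·x + P_y·2·x = M, so (2·P_x + 4·P_y)·x = 2·M.
Demand: x*(P_x,P_y,M) = 2·M/(2·P_x + 4·P_y), y* = 4·M/(2·P_x + 4·P_y).
Here 2·4.36 + 4·1.55 = 14.92, giving x* = 6.9705 and y* = 13.941.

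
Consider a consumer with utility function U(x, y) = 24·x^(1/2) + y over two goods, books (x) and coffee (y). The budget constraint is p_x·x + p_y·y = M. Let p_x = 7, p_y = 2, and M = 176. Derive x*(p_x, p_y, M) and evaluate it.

x* = 11.7551

Plugging in: x* = (12·2/7)² = 11.7551.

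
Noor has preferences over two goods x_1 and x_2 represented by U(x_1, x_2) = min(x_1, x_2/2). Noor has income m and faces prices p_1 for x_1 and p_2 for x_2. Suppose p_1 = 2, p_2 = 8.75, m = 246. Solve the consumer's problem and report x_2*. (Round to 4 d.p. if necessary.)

x_2* = 25.2308

Here 2 + 2·8.75 = 19.5, giving x_2* = 25.2308.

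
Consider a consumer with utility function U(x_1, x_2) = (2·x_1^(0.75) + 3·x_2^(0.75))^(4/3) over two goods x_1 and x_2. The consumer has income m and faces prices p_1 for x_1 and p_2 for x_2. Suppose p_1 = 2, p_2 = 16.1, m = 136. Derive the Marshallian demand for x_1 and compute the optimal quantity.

Substitute x_2 = (x_2/x_1)·x_1 into the budget: x_1* = m/(p_1 + p_2·(x_2/x_1)).
Numerically x_2/x_1 = 0.001206, so x_1* = 136/(2 + 16.1·0.001206) = 67.3464.

x_1* = 67.3464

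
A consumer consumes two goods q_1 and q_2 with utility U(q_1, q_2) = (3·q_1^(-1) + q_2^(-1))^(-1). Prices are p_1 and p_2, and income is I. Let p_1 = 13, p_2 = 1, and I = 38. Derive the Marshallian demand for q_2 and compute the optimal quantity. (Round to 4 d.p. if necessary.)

q_2* = 5.245

MU_q_1 ∝ 3·q_1^(-2), MU_q_2 ∝ q_2^(-2), so MRS = 3·(q_2/q_1)^(2) = p_1/p_2.
Solve for the ratio: q_2/q_1 = [(1/3)·p_1/p_2]^(0.5).
With the ratio pinned down, the budget gives q_1* = I/(p_1 + p_2·(q_2/q_1)) and q_2* = (q_2/q_1)·q_1*.
Numerically q_2/q_1 = 2.081666, so q_1* = 38/(13 + 1·2.081666) = 2.5196 and q_2* = 2.081666·2.5196 = 5.245.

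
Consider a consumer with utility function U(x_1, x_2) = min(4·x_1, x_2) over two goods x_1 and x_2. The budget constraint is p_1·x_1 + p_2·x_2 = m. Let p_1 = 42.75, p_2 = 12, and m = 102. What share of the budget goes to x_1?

Demand: x_1*(p_1,p_2,m) = m/(p_1 + 4·p_2), x_2* = 4·m/(p_1 + 4·p_2).
Here 42.75 + 4·12 = 90.75, giving x_1* = 1.124 and x_2* = 4.4959.
Expenditure on x_1: 42.75·1.124 = 48.0496; share = 0.4711.

share on x_1 = 0.4711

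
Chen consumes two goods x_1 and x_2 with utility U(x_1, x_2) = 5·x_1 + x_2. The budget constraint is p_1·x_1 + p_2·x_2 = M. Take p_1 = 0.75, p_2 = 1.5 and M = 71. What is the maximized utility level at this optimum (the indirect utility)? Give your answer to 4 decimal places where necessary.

V = 473.3333

Perfect substitutes: compare marginal utility per dollar. 5/p_1 vs 1/p_2 → 6.6667 vs 0.6667.
x_1 gives more utility per dollar, so spend all income on x_1: x_1* = M/p_1, x_2* = 0.
Numerically: x_1* = 94.6667, x_2* = 0.
Utility at the optimum: U(94.6667, 0) = 473.3333.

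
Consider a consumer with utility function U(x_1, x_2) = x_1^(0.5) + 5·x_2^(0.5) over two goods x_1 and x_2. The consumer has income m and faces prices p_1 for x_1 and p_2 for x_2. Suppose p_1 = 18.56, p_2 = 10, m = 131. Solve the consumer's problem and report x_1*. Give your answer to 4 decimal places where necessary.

x_1* = 0.1489

MU_x_1 ∝ x_1^(-0.5), MU_x_2 ∝ 5·x_2^(-0.5), so MRS = (1/5)·(x_2/x_1)^(0.5) = p_1/p_2.
Solve for the ratio: x_2/x_1 = [5·p_1/p_2]^(2).
With the ratio pinned down, the budget gives x_1* = m/(p_1 + p_2·(x_2/x_1)) and x_2* = (x_2/x_1)·x_1*.
Numerically x_2/x_1 = 86.1184, so x_1* = 131/(18.56 + 10·86.1184) = 0.1489.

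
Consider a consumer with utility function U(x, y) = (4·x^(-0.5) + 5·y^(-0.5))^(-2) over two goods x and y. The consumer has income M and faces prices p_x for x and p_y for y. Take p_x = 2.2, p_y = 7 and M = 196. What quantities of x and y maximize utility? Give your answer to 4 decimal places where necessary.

From the CES first-order condition, (4/5)·(y/x)^(1.5) = p_x/p_y.
Solve for the ratio: y/x = [(5/4)·p_x/p_y]^(2/3).
With the ratio pinned down, the budget gives x* = M/(p_x + p_y·(y/x)) and y* = (y/x)·x*.
Numerically y/x = 0.536401, so x* = 196/(2.2 + 7·0.536401) = 32.9146 and y* = 0.536401·32.9146 = 17.6554.

x* = 32.9146, y* = 17.6554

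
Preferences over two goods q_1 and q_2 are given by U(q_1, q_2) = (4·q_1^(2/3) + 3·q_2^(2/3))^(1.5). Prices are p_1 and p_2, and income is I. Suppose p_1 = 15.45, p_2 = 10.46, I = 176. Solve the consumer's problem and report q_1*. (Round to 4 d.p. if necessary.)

q_1* = 5.9319

From the CES first-order condition, (4/3)·(q_2/q_1)^(1/3) = p_1/p_2.
Solve for the ratio: q_2/q_1 = [(3/4)·p_1/p_2]^(3).
Substitute q_2 = (q_2/q_1)·q_1 into the budget: q_1* = I/(p_1 + p_2·(q_2/q_1)).
Numerically q_2/q_1 = 1.359484, so q_1* = 176/(15.45 + 10.46·1.359484) = 5.9319.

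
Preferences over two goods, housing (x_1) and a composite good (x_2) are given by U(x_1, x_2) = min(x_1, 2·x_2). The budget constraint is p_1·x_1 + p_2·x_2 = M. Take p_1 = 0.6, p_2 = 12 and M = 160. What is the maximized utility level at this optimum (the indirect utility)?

Demand: x_1*(p_1,p_2,M) = 2·M/(2·p_1 + p_2), x_2* = M/(2·p_1 + p_2).
Here 2·0.6 + 12 = 13.2, giving x_1* = 24.2424 and x_2* = 12.1212.
Utility at the optimum: U(24.2424, 12.1212) = 24.2424.

V = 24.2424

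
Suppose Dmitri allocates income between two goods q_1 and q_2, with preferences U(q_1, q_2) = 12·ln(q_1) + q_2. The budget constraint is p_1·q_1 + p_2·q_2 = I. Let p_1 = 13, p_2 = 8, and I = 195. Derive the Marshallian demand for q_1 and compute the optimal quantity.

q_1* = 7.3846

Set MRS = p_1/p_2: (12/q_1)/1 = p_1/p_2.
So q_1*(p_1,p_2) = 12·p_2/p_1, independent of income; and q_2* = (I − 12·p_2)/p_2.
At the given prices: q_1* = 12·8/13 = 7.3846.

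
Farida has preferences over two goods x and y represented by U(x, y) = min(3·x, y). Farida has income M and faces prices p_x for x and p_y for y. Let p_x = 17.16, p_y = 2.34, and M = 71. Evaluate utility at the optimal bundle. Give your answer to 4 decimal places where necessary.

With perfect complements, no substitution: consume in ratio x:y = 1:3.
Budget: p_x·x + p_y·3·x = M, so (p_x + 3·p_y)·x = M.
Demand: x*(p_x,p_y,M) = M/(p_x + 3·p_y), y* = 3·M/(p_x + 3·p_y).
Here 17.16 + 3·2.34 = 24.18, giving x* = 2.9363 and y* = 8.8089.
Utility at the optimum: U(2.9363, 8.8089) = 8.8089.

V = 8.8089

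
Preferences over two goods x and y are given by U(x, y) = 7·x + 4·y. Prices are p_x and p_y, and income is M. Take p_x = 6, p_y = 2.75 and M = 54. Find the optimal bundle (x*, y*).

x* = 0, y* = 19.6364

Linear utility — the consumer picks whichever good has higher MU/price: 7/6 = 1.1667 vs 4/2.75 = 1.4545.
y gives more utility per dollar, so spend all income on y: y* = M/p_y, x* = 0.
Numerically: x* = 0, y* = 19.6364.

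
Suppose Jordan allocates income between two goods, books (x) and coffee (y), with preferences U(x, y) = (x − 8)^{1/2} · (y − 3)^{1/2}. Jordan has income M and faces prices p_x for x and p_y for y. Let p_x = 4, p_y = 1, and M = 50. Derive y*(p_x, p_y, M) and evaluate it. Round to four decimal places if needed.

y* = 10.5

This is Cobb-Douglas in (x−8, y−3): tangency gives 0.5·p_y·(y−3) = 0.5·p_x·(x−8).
After buying the subsistence bundle (8, 3), a share 0.5 of the remaining income goes to x: x* = 8 + 0.5·(M − 8p_x − 3p_y)/p_x.
Discretionary income = 50 − 8·4 − 3·1 = 15; y* = 3 + 0.5·15/1 = 10.5.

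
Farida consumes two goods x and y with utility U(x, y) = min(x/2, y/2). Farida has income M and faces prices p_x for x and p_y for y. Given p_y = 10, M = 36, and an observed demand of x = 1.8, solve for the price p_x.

p_x = 10

With perfect complements, no substitution: consume in ratio x:y = 2:2.
Budget: p_x·x + p_y·x = M, so (2·p_x + 2·p_y)·x = 2·M.
Demand: x*(p_x,p_y,M) = 2·M/(2·p_x + 2·p_y), y* = 2·M/(2·p_x + 2·p_y).
Set x* = 1.8 in the demand function and solve for p_x: p_x = 10.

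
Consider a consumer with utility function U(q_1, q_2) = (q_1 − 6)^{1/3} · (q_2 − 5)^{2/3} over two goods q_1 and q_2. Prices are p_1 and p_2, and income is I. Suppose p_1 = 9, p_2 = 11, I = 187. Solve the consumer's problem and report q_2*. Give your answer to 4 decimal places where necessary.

q_2* = 9.7273

MRS = (1/2)·(q_2−5)/(q_1−6). Tangency with p_1/p_2 gives q_2−5 = 2·(p_1/p_2)·(q_1−6).
Substituting into the budget: q_1* = 6 + 1/3·(I − 6·p_1 − 5·p_2)/p_1, and q_2* = 5 + 2/3·(…)/p_2.
Discretionary income = 187 − 6·9 − 5·11 = 78; q_2* = 5 + 2/3·78/11 = 9.7273.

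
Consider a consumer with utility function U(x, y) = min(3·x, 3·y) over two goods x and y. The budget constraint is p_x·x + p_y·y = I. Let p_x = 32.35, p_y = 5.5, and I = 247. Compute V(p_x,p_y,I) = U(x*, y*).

Leontief preferences: the optimum is at the kink where x/3 = y/3, i.e. y = x.
Budget: p_x·x + p_y·x = I, so (3·p_x + 3·p_y)·x = 3·I.
Demand: x*(p_x,p_y,I) = 3·I/(3·p_x + 3·p_y), y* = 3·I/(3·p_x + 3·p_y).
Here 3·32.35 + 3·5.5 = 113.55, giving x* = 6.5258 and y* = 6.5258.
Utility at the optimum: U(6.5258, 6.5258) = 19.5773.

V = 19.5773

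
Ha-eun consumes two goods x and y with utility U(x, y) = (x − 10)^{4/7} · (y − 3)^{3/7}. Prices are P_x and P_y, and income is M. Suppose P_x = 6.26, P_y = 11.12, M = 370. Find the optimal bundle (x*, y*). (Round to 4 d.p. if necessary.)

x* = 35.0151, y* = 13.5617

Let x' = x−10, y' = y−3. MRS = (4/3)·y'/x' = P_x/P_y.
After buying the subsistence bundle (10, 3), a share 4/7 of the remaining income goes to x: x* = 10 + 4/7·(M − 10P_x − 3P_y)/P_x.
Discretionary income = 370 − 10·6.26 − 3·11.12 = 274.04; x* = 10 + 4/7·274.04/6.26 = 35.0151; y* = 3 + 3/7·274.04/11.12 = 13.5617.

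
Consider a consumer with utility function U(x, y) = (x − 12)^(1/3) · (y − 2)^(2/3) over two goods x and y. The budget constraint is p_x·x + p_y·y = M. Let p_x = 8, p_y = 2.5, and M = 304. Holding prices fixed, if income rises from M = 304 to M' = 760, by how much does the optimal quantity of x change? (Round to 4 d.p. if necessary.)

MRS = (1/2)·(y−2)/(x−12). Tangency with p_x/p_y gives y−2 = 2·(p_x/p_y)·(x−12).
Substituting into the budget: x* = 12 + 1/3·(M − 12·p_x − 2·p_y)/p_x, and y* = 2 + 2/3·(…)/p_y.
Discretionary income = 304 − 12·8 − 2·2.5 = 203; x* = 12 + 1/3·203/8 = 20.4583.
At M' = 760: x* = 39.4583. Change: 39.4583 − 20.4583 = 19.

Δx* = 19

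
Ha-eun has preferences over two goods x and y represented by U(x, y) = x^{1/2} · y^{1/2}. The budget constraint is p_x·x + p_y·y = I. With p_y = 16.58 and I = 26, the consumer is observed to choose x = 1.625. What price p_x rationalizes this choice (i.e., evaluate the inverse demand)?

p_x = 8

MU_x/MU_y = (0.5·y)/(0.5·x); tangency sets this equal to p_x/p_y.
So 0.5·p_y·y = 0.5·p_x·x; combined with the budget, a share 0.5 of income goes to x.
Demand: x*(p_x,p_y,I) = 0.5·I/p_x and y* = 0.5·I/p_y.
Set x* = 1.625 in the demand function and solve for p_x: p_x = 8.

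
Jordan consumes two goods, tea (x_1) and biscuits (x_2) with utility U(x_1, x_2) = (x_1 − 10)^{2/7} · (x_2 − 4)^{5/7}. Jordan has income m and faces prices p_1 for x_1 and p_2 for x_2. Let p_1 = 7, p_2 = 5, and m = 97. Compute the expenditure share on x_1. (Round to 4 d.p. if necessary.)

share on x_1 = 0.7423

Let x_1' = x_1−10, x_2' = x_2−4. MRS = (2/5)·x_2'/x_1' = p_1/p_2.
After buying the subsistence bundle (10, 4), a share 2/7 of the remaining income goes to x_1: x_1* = 10 + 2/7·(m − 10p_1 − 4p_2)/p_1.
Discretionary income = 97 − 10·7 − 4·5 = 7; x_1* = 10 + 2/7·7/7 = 10.2857; x_2* = 4 + 5/7·7/5 = 5.
Expenditure on x_1: 7·10.2857 = 72; share = 0.7423.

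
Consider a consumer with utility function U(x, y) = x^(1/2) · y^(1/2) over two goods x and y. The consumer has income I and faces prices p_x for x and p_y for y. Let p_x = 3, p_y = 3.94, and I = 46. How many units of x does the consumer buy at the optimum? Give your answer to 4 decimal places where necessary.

x* = 7.6667

Tangency: MRS = y/x = p_x/p_y.
Rearranging, p_y·y = p_x·x. Substituting into the budget gives p_x·x·(1 + 1) = I.
Demand: x*(p_x,p_y,I) = 0.5·I/p_x and y* = 0.5·I/p_y.
At p_x=3, p_y=3.94, I=46: x* = 0.5·46/3 = 7.6667.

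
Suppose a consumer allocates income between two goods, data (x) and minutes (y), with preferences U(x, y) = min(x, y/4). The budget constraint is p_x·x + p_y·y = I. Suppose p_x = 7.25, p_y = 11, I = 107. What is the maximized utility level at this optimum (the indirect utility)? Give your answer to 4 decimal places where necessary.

Demand: x*(p_x,p_y,I) = I/(p_x + 4·p_y), y* = 4·I/(p_x + 4·p_y).
Here 7.25 + 4·11 = 51.25, giving x* = 2.0878 and y* = 8.3512.
Utility at the optimum: U(2.0878, 8.3512) = 2.0878.

V = 2.0878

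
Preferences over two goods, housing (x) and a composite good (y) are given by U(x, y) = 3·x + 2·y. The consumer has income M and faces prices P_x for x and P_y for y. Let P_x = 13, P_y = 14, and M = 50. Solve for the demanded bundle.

x* = 3.8462, y* = 0

Numerically: x* = 3.8462, y* = 0.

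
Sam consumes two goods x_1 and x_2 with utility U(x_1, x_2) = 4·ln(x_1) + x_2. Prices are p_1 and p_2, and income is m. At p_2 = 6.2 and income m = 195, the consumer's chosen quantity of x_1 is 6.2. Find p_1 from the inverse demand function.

p_1 = 4

Set MRS = p_1/p_2: (4/x_1)/1 = p_1/p_2.
So x_1*(p_1,p_2) = 4·p_2/p_1, independent of income; and x_2* = (m − 4·p_2)/p_2.
Set x_1* = 6.2 in the demand function and solve for p_1: p_1 = 4.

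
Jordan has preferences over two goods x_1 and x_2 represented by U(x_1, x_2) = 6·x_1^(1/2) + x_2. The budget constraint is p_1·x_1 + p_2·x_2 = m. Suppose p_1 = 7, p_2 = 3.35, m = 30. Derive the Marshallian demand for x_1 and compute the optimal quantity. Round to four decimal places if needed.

Set MRS = p_1/p_2: 3·x_1^(−1/2) = p_1/p_2.
Thus x_1* = (3·p_2/p_1)² — independent of m — with the rest of income spent on x_2.
Plugging in: x_1* = (3·3.35/7)² = 2.0613.

x_1* = 2.0613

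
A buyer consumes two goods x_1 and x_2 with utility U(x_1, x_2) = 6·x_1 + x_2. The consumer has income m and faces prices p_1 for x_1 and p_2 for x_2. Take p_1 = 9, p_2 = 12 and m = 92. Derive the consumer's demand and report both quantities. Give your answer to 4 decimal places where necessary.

x_1* = 10.2222, x_2* = 0

Linear utility — the consumer picks whichever good has higher MU/price: 6/9 = 0.6667 vs 1/12 = 0.0833.
x_1 gives more utility per dollar, so spend all income on x_1: x_1* = m/p_1, x_2* = 0.
Numerically: x_1* = 10.2222, x_2* = 0.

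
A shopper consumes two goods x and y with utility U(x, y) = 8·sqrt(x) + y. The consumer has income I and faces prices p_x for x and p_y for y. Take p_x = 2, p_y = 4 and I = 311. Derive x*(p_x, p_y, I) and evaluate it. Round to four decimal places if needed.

x* = 64

Utility is quasi-linear in y; the FOC for x is 4/√x = p_x/p_y.
Thus x* = (4·p_y/p_x)² — independent of I — with the rest of income spent on y.
Plugging in: x* = (4·4/2)² = 64.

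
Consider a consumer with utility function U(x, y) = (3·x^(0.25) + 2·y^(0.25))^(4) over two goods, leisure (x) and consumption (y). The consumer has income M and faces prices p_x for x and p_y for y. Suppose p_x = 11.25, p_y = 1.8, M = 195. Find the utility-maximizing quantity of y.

From the CES first-order condition, (3/2)·(y/x)^(0.75) = p_x/p_y.
Hence y/x = ((2/3)·p_x/p_y)^(1/(0.75)), i.e. raised to the 4/3 power.
With the ratio pinned down, the budget gives x* = M/(p_x + p_y·(y/x)) and y* = (y/x)·x*.
Numerically y/x = 6.704787, so x* = 195/(11.25 + 1.8·6.704787) = 8.3624 and y* = 6.704787·8.3624 = 56.0682.

y* = 56.0682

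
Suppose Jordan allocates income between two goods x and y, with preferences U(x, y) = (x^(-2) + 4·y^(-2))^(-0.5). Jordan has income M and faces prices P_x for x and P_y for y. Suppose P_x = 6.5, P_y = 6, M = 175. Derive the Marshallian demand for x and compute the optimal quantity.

x* = 10.7481

MU_x ∝ x^(-3), MU_y ∝ 4·y^(-3), so MRS = (1/4)·(y/x)^(3) = P_x/P_y.
Solve for the ratio: y/x = [4·P_x/P_y]^(1/3).
Substitute y = (y/x)·x into the budget: x* = M/(P_x + P_y·(y/x)).
Numerically y/x = 1.630324, so x* = 175/(6.5 + 6·1.630324) = 10.7481.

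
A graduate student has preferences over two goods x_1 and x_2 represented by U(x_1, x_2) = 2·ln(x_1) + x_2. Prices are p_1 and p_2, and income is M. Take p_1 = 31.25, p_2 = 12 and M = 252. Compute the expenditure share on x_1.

MU_x_1 = 2/x_1, MU_x_2 = 1. Tangency: 2/x_1 = p_1/p_2.
So x_1*(p_1,p_2) = 2·p_2/p_1, independent of income; and x_2* = (M − 2·p_2)/p_2.
At the given prices: x_1* = 2·12/31.25 = 0.768, and x_2* = 19.
Expenditure on x_1: 31.25·0.768 = 24; share = 0.0952.

share on x_1 = 0.0952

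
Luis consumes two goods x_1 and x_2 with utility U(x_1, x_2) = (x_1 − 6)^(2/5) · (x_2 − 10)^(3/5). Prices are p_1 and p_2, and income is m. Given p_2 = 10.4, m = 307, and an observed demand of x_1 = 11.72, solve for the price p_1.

p_1 = 10

Let x_1' = x_1−6, x_2' = x_2−10. MRS = (2/3)·x_2'/x_1' = p_1/p_2.
Substituting into the budget: x_1* = 6 + 0.4·(m − 6·p_1 − 10·p_2)/p_1, and x_2* = 10 + 0.6·(…)/p_2.
Set x_1* = 11.72 in the demand function and solve for p_1: p_1 = 10.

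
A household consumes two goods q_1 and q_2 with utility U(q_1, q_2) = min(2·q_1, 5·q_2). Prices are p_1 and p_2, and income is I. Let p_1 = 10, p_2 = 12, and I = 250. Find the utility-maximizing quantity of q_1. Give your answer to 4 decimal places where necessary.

q_1* = 16.8919

Demand: q_1*(p_1,p_2,I) = 5·I/(5·p_1 + 2·p_2), q_2* = 2·I/(5·p_1 + 2·p_2).
Here 5·10 + 2·12 = 74, giving q_1* = 16.8919.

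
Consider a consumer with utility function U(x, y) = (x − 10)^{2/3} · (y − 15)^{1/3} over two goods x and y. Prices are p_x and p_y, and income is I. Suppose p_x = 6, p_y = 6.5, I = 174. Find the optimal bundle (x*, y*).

Discretionary income = 174 − 10·6 − 15·6.5 = 16.5; x* = 10 + 2/3·16.5/6 = 11.8333; y* = 15 + 1/3·16.5/6.5 = 15.8462.

x* = 11.8333, y* = 15.8462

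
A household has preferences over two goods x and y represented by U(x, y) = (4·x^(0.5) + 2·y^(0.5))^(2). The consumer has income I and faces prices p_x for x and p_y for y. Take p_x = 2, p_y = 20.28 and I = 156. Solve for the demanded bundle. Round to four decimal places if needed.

MU_x ∝ 4·x^(-0.5), MU_y ∝ 2·y^(-0.5), so MRS = 2·(y/x)^(0.5) = p_x/p_y.
Solve for the ratio: y/x = [(1/2)·p_x/p_y]^(2).
Substitute y = (y/x)·x into the budget: x* = I/(p_x + p_y·(y/x)).
Numerically y/x = 0.002431, so x* = 156/(2 + 20.28·0.002431) = 76.1232 and y* = 0.002431·76.1232 = 0.1851.

x* = 76.1232, y* = 0.1851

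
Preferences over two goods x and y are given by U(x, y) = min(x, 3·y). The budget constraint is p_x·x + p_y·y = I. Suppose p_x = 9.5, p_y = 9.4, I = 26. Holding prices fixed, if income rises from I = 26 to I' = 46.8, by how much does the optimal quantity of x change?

Δx* = 1.6464

With perfect complements, no substitution: consume in ratio x:y = 3:1.
Budget: p_x·x + p_y·(1/3)·x = I, so (3·p_x + p_y)·x = 3·I.
Demand: x*(p_x,p_y,I) = 3·I/(3·p_x + p_y), y* = I/(3·p_x + p_y).
Here 3·9.5 + 9.4 = 37.9, giving x* = 2.058.
At I' = 46.8: x* = 3.7045. Change: 3.7045 − 2.058 = 1.6464.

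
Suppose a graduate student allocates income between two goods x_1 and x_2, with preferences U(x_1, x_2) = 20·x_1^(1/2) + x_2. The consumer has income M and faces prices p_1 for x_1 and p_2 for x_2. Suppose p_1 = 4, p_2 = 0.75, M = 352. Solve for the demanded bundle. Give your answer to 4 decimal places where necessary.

MU_x_1 = 10/√x_1, MU_x_2 = 1. Tangency: 10/√x_1 = p_1/p_2.
Solve: √x_1 = 10·p_2/p_1, so x_1*(p_1,p_2) = (10·p_2/p_1)², and x_2* = (M − p_1·x_1*)/p_2.
Plugging in: x_1* = (10·0.75/4)² = 3.5156, x_2* = 450.5833.

x_1* = 3.5156, x_2* = 450.5833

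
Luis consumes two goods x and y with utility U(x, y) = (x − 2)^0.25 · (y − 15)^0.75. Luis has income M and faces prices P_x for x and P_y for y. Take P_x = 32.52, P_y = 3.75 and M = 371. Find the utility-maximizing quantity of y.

y* = 64.942

This is Cobb-Douglas in (x−2, y−15): tangency gives 0.25·P_y·(y−15) = 0.75·P_x·(x−2).
Substituting into the budget: x* = 2 + 0.25·(M − 2·P_x − 15·P_y)/P_x, and y* = 15 + 0.75·(…)/P_y.
Discretionary income = 371 − 2·32.52 − 15·3.75 = 249.71; y* = 15 + 0.75·249.71/3.75 = 64.942.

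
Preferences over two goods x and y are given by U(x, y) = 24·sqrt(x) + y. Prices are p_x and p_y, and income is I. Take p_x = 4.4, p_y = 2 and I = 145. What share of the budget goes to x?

share on x = 0.9028

Utility is quasi-linear in y; the FOC for x is 12/√x = p_x/p_y.
Solve: √x = 12·p_y/p_x, so x*(p_x,p_y) = (12·p_y/p_x)², and y* = (I − p_x·x*)/p_y.
Plugging in: x* = (12·2/4.4)² = 29.7521, y* = 7.0455.
Expenditure on x: 4.4·29.7521 = 130.9091; share = 0.9028.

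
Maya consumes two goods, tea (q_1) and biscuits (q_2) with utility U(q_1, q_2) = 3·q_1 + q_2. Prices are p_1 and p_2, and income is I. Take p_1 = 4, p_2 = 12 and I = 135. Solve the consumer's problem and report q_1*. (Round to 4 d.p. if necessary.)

q_1* = 33.75

q_1 gives more utility per dollar, so spend all income on q_1: q_1* = I/p_1, q_2* = 0.
Numerically: q_1* = 33.75, q_2* = 0.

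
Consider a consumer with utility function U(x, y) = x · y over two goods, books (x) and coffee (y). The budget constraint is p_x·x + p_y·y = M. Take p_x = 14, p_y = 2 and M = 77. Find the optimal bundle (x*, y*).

x* = 2.75, y* = 19.25

MU_x/MU_y = (y)/(x); tangency sets this equal to p_x/p_y.
So p_y·y = p_x·x; combined with the budget, a share 0.5 of income goes to x.
Demand: x*(p_x,p_y,M) = 0.5·M/p_x and y* = 0.5·M/p_y.
At p_x=14, p_y=2, M=77: x* = 0.5·77/14 = 2.75, y* = 19.25.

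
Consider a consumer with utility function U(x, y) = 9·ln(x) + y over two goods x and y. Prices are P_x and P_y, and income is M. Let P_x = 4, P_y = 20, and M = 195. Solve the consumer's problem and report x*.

MU_x = 9/x, MU_y = 1. Tangency: 9/x = P_x/P_y.
So x*(P_x,P_y) = 9·P_y/P_x, independent of income; and y* = (M − 9·P_y)/P_y.
At the given prices: x* = 9·20/4 = 45.

x* = 45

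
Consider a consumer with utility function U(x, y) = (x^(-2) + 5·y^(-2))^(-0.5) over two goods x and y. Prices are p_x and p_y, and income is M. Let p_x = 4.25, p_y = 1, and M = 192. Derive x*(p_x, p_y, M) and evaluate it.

x* = 27.3511

From the CES first-order condition, (1/5)·(y/x)^(3) = p_x/p_y.
Hence y/x = (5·p_x/p_y)^(1/(3)), i.e. raised to the 1/3 power.
Substitute y = (y/x)·x into the budget: x* = M/(p_x + p_y·(y/x)).
Numerically y/x = 2.769829, so x* = 192/(4.25 + 1·2.769829) = 27.3511.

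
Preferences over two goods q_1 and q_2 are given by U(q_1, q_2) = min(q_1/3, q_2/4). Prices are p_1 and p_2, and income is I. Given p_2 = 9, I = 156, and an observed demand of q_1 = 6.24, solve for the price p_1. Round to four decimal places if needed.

p_1 = 13

Leontief preferences: the optimum is at the kink where q_1/3 = q_2/4, i.e. q_2 = (4/3)·q_1.
Budget: p_1·q_1 + p_2·(4/3)·q_1 = I, so (3·p_1 + 4·p_2)·q_1 = 3·I.
Demand: q_1*(p_1,p_2,I) = 3·I/(3·p_1 + 4·p_2), q_2* = 4·I/(3·p_1 + 4·p_2).
Set q_1* = 6.24 in the demand function and solve for p_1: p_1 = 13.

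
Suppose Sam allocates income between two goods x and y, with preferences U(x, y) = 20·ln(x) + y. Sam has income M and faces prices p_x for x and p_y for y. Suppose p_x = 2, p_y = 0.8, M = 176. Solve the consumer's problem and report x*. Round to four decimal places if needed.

At the given prices: x* = 20·0.8/2 = 8.

x* = 8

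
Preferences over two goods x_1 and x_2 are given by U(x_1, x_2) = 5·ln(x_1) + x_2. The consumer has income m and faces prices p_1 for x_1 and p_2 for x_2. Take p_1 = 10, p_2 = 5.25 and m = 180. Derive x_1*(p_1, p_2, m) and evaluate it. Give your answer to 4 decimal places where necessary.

Set MRS = p_1/p_2: (5/x_1)/1 = p_1/p_2.
So x_1*(p_1,p_2) = 5·p_2/p_1, independent of income; and x_2* = (m − 5·p_2)/p_2.
At the given prices: x_1* = 5·5.25/10 = 2.625.

x_1* = 2.625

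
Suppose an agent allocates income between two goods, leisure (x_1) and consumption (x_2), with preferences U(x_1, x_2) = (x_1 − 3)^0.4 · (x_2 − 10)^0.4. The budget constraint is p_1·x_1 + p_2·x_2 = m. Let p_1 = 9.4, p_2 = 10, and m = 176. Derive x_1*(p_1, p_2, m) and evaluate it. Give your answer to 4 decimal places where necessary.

Let x_1' = x_1−3, x_2' = x_2−10. MRS = x_2'/x_1' = p_1/p_2.
Substituting into the budget: x_1* = 3 + 0.5·(m − 3·p_1 − 10·p_2)/p_1, and x_2* = 10 + 0.5·(…)/p_2.
Discretionary income = 176 − 3·9.4 − 10·10 = 47.8; x_1* = 3 + 0.5·47.8/9.4 = 5.5426.

x_1* = 5.5426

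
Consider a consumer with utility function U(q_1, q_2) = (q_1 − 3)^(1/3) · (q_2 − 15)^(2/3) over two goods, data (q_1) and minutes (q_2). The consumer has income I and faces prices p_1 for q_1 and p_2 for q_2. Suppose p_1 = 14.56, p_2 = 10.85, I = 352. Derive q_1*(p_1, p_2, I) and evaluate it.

q_1* = 6.3326

This is Cobb-Douglas in (q_1−3, q_2−15): tangency gives 1/3·p_2·(q_2−15) = 2/3·p_1·(q_1−3).
Substituting into the budget: q_1* = 3 + 1/3·(I − 3·p_1 − 15·p_2)/p_1, and q_2* = 15 + 2/3·(…)/p_2.
Discretionary income = 352 − 3·14.56 − 15·10.85 = 145.57; q_1* = 3 + 1/3·145.57/14.56 = 6.3326.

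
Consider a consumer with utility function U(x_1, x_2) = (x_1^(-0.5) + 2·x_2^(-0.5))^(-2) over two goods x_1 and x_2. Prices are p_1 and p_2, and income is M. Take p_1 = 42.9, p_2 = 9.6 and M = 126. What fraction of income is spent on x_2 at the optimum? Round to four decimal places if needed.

share on x_2 = 0.4908

MU_x_1 ∝ x_1^(-1.5), MU_x_2 ∝ 2·x_2^(-1.5), so MRS = (1/2)·(x_2/x_1)^(1.5) = p_1/p_2.
Hence x_2/x_1 = (2·p_1/p_2)^(1/(1.5)), i.e. raised to the 2/3 power.
With the ratio pinned down, the budget gives x_1* = M/(p_1 + p_2·(x_2/x_1)) and x_2* = (x_2/x_1)·x_1*.
Numerically x_2/x_1 = 4.306694, so x_1* = 126/(42.9 + 9.6·4.306694) = 1.4957 and x_2* = 4.306694·1.4957 = 6.4413.
Expenditure on x_2: 9.6·6.4413 = 61.8366; share = 0.4908.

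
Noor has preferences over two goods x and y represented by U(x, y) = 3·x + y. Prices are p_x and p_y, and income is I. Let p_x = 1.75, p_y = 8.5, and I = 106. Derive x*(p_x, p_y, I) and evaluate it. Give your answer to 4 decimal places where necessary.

x* = 60.5714

x gives more utility per dollar, so spend all income on x: x* = I/p_x, y* = 0.
Numerically: x* = 60.5714, y* = 0.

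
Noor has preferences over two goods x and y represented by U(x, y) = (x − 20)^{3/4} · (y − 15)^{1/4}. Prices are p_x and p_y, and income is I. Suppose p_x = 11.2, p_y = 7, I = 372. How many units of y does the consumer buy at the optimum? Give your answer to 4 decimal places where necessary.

MRS = 3·(y−15)/(x−20). Tangency with p_x/p_y gives y−15 = (1/3)·(p_x/p_y)·(x−20).
After buying the subsistence bundle (20, 15), a share 0.75 of the remaining income goes to x: x* = 20 + 0.75·(I − 20p_x − 15p_y)/p_x.
Discretionary income = 372 − 20·11.2 − 15·7 = 43; y* = 15 + 0.25·43/7 = 16.5357.

y* = 16.5357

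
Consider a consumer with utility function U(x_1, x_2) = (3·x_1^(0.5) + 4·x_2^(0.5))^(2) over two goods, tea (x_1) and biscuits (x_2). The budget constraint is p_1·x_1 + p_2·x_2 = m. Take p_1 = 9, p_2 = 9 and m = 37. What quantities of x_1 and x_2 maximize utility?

MRS = MU_x_1/MU_x_2 = (3/4)·(x_2/x_1)^(0.5). Set equal to p_1/p_2.
Hence x_2/x_1 = ((4/3)·p_1/p_2)^(1/(0.5)), i.e. raised to the 2 power.
Substitute x_2 = (x_2/x_1)·x_1 into the budget: x_1* = m/(p_1 + p_2·(x_2/x_1)).
Numerically x_2/x_1 = 1.777778, so x_1* = 37/(9 + 9·1.777778) = 1.48 and x_2* = 1.777778·1.48 = 2.6311.

x_1* = 1.48, x_2* = 2.6311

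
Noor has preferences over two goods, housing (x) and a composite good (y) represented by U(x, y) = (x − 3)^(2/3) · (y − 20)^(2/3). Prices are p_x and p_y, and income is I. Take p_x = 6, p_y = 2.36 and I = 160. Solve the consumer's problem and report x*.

Discretionary income = 160 − 3·6 − 20·2.36 = 94.8; x* = 3 + 0.5·94.8/6 = 10.9.

x* = 10.9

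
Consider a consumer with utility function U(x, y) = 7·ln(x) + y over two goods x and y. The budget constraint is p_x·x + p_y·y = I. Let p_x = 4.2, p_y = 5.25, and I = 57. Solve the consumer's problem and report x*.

x* = 8.75

At the given prices: x* = 7·5.25/4.2 = 8.75.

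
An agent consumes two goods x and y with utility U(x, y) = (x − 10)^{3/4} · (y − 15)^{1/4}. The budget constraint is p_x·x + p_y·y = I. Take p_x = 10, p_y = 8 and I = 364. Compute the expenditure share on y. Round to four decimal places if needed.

share on y = 0.4286

This is Cobb-Douglas in (x−10, y−15): tangency gives 0.75·p_y·(y−15) = 0.25·p_x·(x−10).
Substituting into the budget: x* = 10 + 0.75·(I − 10·p_x − 15·p_y)/p_x, and y* = 15 + 0.25·(…)/p_y.
Discretionary income = 364 − 10·10 − 15·8 = 144; x* = 10 + 0.75·144/10 = 20.8; y* = 15 + 0.25·144/8 = 19.5.
Expenditure on y: 8·19.5 = 156; share = 0.4286.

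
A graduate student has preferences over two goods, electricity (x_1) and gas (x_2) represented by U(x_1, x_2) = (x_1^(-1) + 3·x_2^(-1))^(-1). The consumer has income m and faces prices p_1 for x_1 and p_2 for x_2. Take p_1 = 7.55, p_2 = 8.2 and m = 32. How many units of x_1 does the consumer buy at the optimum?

x_1* = 1.511

MRS = MU_x_1/MU_x_2 = (1/3)·(x_2/x_1)^(2). Set equal to p_1/p_2.
Solve for the ratio: x_2/x_1 = [3·p_1/p_2]^(0.5).
With the ratio pinned down, the budget gives x_1* = m/(p_1 + p_2·(x_2/x_1)) and x_2* = (x_2/x_1)·x_1*.
Numerically x_2/x_1 = 1.661985, so x_1* = 32/(7.55 + 8.2·1.661985) = 1.511.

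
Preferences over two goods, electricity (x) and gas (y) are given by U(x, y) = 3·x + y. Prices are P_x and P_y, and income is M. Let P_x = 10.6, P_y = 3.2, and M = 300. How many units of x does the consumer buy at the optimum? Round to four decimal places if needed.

y gives more utility per dollar, so spend all income on y: y* = M/P_y, x* = 0.
Numerically: x* = 0, y* = 93.75.

x* = 0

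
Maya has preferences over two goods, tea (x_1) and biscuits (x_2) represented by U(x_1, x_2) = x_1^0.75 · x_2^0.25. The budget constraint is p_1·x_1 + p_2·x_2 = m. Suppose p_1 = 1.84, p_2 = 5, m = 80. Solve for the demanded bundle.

MU_x_1/MU_x_2 = (0.75·x_2)/(0.25·x_1); tangency sets this equal to p_1/p_2.
Rearranging, p_2·x_2 = (1/3)·p_1·x_1. Substituting into the budget gives p_1·x_1·(1 + (1/3)) = m.
Demand: x_1*(p_1,p_2,m) = 0.75·m/p_1 and x_2* = 0.25·m/p_2.
At p_1=1.84, p_2=5, m=80: x_1* = 0.75·80/1.84 = 32.6087, x_2* = 4.

x_1* = 32.6087, x_2* = 4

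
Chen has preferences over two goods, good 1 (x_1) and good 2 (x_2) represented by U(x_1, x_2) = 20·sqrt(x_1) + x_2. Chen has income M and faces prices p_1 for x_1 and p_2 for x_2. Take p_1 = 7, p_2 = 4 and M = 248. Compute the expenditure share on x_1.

Set MRS = p_1/p_2: 10·x_1^(−1/2) = p_1/p_2.
Thus x_1* = (10·p_2/p_1)² — independent of M — with the rest of income spent on x_2.
Plugging in: x_1* = (10·4/7)² = 32.6531, x_2* = 4.8571.
Expenditure on x_1: 7·32.6531 = 228.5714; share = 0.9217.

share on x_1 = 0.9217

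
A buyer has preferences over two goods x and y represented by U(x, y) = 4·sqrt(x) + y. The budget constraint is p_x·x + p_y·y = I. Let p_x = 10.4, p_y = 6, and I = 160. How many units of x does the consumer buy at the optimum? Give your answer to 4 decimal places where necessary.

x* = 1.3314

MU_x = 2/√x, MU_y = 1. Tangency: 2/√x = p_x/p_y.
Thus x* = (2·p_y/p_x)² — independent of I — with the rest of income spent on y.
Plugging in: x* = (2·6/10.4)² = 1.3314.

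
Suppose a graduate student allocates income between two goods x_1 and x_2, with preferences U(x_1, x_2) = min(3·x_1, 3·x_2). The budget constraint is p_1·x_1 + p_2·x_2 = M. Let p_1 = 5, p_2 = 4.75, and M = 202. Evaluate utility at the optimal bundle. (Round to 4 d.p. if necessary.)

V = 62.1538

Demand: x_1*(p_1,p_2,M) = 3·M/(3·p_1 + 3·p_2), x_2* = 3·M/(3·p_1 + 3·p_2).
Here 3·5 + 3·4.75 = 29.25, giving x_1* = 20.7179 and x_2* = 20.7179.
Utility at the optimum: U(20.7179, 20.7179) = 62.1538.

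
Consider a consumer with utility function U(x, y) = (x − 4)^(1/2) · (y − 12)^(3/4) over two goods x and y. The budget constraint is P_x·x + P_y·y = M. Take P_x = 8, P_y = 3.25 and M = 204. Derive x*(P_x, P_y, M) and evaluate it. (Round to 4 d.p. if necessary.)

x* = 10.65

MRS = (2/3)·(y−12)/(x−4). Tangency with P_x/P_y gives y−12 = (3/2)·(P_x/P_y)·(x−4).
After buying the subsistence bundle (4, 12), a share 0.4 of the remaining income goes to x: x* = 4 + 0.4·(M − 4P_x − 12P_y)/P_x.
Discretionary income = 204 − 4·8 − 12·3.25 = 133; x* = 4 + 0.4·133/8 = 10.65.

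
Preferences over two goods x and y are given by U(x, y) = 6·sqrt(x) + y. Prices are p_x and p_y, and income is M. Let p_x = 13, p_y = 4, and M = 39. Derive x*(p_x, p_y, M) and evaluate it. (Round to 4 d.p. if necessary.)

x* = 0.8521

MU_x = 3/√x, MU_y = 1. Tangency: 3/√x = p_x/p_y.
Thus x* = (3·p_y/p_x)² — independent of M — with the rest of income spent on y.
Plugging in: x* = (3·4/13)² = 0.8521.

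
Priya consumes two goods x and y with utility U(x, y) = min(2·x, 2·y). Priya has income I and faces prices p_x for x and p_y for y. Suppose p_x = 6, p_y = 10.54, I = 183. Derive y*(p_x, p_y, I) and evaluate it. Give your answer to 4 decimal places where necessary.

Leontief preferences: the optimum is at the kink where x/2 = y/2, i.e. y = x.
Budget: p_x·x + p_y·x = I, so (2·p_x + 2·p_y)·x = 2·I.
Demand: x*(p_x,p_y,I) = 2·I/(2·p_x + 2·p_y), y* = 2·I/(2·p_x + 2·p_y).
Here 2·6 + 2·10.54 = 33.08, giving y* = 11.0641.

y* = 11.0641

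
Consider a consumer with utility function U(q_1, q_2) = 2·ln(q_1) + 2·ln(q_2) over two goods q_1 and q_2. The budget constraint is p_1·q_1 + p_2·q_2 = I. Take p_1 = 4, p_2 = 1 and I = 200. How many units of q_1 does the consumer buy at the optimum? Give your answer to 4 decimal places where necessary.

q_1* = 25

The MRS is q_2/q_1. Set MRS = p_1/p_2.
Rearranging, p_2·q_2 = p_1·q_1. Substituting into the budget gives p_1·q_1·(1 + 1) = I.
Demand: q_1*(p_1,p_2,I) = 0.5·I/p_1 and q_2* = 0.5·I/p_2.
At p_1=4, p_2=1, I=200: q_1* = 0.5·200/4 = 25.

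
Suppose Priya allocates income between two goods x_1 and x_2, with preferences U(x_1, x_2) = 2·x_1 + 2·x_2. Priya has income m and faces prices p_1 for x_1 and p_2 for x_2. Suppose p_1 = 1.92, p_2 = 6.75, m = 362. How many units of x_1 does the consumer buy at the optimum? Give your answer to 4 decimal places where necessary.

x_1* = 188.5417

Perfect substitutes: compare marginal utility per dollar. 2/p_1 vs 2/p_2 → 1.0417 vs 0.2963.
x_1 gives more utility per dollar, so spend all income on x_1: x_1* = m/p_1, x_2* = 0.
Numerically: x_1* = 188.5417, x_2* = 0.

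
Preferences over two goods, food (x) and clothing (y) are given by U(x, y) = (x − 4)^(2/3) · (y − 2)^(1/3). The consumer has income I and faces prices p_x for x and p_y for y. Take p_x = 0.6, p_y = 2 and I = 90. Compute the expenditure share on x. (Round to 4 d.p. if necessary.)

This is Cobb-Douglas in (x−4, y−2): tangency gives 2/3·p_y·(y−2) = 1/3·p_x·(x−4).
Substituting into the budget: x* = 4 + 2/3·(I − 4·p_x − 2·p_y)/p_x, and y* = 2 + 1/3·(…)/p_y.
Discretionary income = 90 − 4·0.6 − 2·2 = 83.6; x* = 4 + 2/3·83.6/0.6 = 96.8889; y* = 2 + 1/3·83.6/2 = 15.9333.
Expenditure on x: 0.6·96.8889 = 58.1333; share = 0.6459.

share on x = 0.6459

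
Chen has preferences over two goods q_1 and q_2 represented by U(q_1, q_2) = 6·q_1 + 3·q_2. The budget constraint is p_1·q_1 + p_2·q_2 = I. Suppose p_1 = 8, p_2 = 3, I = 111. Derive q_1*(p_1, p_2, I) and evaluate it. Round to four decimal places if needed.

q_1* = 0

Perfect substitutes: compare marginal utility per dollar. 6/p_1 vs 3/p_2 → 0.75 vs 1.
q_2 gives more utility per dollar, so spend all income on q_2: q_2* = I/p_2, q_1* = 0.
Numerically: q_1* = 0, q_2* = 37.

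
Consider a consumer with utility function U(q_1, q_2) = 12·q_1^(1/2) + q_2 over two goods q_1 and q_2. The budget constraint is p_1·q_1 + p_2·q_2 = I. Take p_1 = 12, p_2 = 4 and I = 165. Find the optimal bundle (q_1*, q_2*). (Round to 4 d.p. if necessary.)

q_1* = 4, q_2* = 29.25

Utility is quasi-linear in q_2; the FOC for q_1 is 6/√q_1 = p_1/p_2.
Solve: √q_1 = 6·p_2/p_1, so q_1*(p_1,p_2) = (6·p_2/p_1)², and q_2* = (I − p_1·q_1*)/p_2.
Plugging in: q_1* = (6·4/12)² = 4, q_2* = 29.25.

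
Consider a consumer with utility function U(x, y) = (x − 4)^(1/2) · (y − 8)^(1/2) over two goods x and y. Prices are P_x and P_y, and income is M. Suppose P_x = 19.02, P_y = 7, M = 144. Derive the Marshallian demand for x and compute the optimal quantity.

MRS = (y−8)/(x−4). Tangency with P_x/P_y gives y−8 = (P_x/P_y)·(x−4).
Substituting into the budget: x* = 4 + 0.5·(M − 4·P_x − 8·P_y)/P_x, and y* = 8 + 0.5·(…)/P_y.
Discretionary income = 144 − 4·19.02 − 8·7 = 11.92; x* = 4 + 0.5·11.92/19.02 = 4.3134.

x* = 4.3134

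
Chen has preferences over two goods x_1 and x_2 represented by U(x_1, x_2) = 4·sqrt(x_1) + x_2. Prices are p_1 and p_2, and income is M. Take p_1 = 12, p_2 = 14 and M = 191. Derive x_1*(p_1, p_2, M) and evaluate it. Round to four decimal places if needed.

x_1* = 5.4444

MU_x_1 = 2/√x_1, MU_x_2 = 1. Tangency: 2/√x_1 = p_1/p_2.
Thus x_1* = (2·p_2/p_1)² — independent of M — with the rest of income spent on x_2.
Plugging in: x_1* = (2·14/12)² = 5.4444.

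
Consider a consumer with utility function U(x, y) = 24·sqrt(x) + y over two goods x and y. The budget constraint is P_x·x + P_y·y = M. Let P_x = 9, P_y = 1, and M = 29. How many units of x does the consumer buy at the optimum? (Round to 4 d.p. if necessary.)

x* = 1.7778

Solve: √x = 12·P_y/P_x, so x*(P_x,P_y) = (12·P_y/P_x)², and y* = (M − P_x·x*)/P_y.
Plugging in: x* = (12·1/9)² = 1.7778.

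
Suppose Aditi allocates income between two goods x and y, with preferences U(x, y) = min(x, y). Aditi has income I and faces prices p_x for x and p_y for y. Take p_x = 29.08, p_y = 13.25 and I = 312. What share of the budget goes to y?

share on y = 0.313

Leontief preferences: the optimum is at the kink where x/1 = y/1, i.e. y = x.
Budget: p_x·x + p_y·x = I, so (p_x + p_y)·x = I.
Demand: x*(p_x,p_y,I) = I/(p_x + p_y), y* = I/(p_x + p_y).
Here 29.08 + 13.25 = 42.33, giving x* = 7.3707 and y* = 7.3707.
Expenditure on y: 13.25·7.3707 = 97.6612; share = 0.313.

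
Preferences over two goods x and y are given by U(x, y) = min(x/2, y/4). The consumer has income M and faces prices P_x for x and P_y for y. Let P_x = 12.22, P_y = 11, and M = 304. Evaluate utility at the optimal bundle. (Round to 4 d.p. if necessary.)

Leontief preferences: the optimum is at the kink where x/2 = y/4, i.e. y = 2·x.
Budget: P_x·x + P_y·2·x = M, so (2·P_x + 4·P_y)·x = 2·M.
Demand: x*(P_x,P_y,M) = 2·M/(2·P_x + 4·P_y), y* = 4·M/(2·P_x + 4·P_y).
Here 2·12.22 + 4·11 = 68.44, giving x* = 8.8837 and y* = 17.7674.
Utility at the optimum: U(8.8837, 17.7674) = 4.4418.

V = 4.4418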